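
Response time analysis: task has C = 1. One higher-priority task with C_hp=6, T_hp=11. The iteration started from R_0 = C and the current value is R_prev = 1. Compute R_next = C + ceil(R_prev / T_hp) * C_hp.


R_next = C + ceil(R_prev / T_hp) * C_hp
ceil(1 / 11) = ceil(0.0909) = 1
Interference = 1 * 6 = 6
R_next = 1 + 6 = 7

7


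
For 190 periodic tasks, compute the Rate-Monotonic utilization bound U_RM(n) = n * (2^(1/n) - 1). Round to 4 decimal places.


Compute 2^(1/190) = 1.0036548056
Subtract 1: 1.0036548056 - 1 = 0.0036548056
Multiply by n: 190 * 0.0036548056 = 0.6944130640
Round to 4 dp: 0.6944

0.6944


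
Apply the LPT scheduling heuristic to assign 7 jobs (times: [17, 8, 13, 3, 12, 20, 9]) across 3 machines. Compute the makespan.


Sort jobs in decreasing order (LPT): [20, 17, 13, 12, 9, 8, 3]
Assign each job to the least loaded machine:
  Machine 1: jobs [20, 8], load = 28
  Machine 2: jobs [17, 9], load = 26
  Machine 3: jobs [13, 12, 3], load = 28
Makespan = max load = 28

28


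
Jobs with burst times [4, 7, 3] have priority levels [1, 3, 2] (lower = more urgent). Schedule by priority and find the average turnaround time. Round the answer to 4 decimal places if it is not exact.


Sort by priority (ascending = highest first):
Order: [(1, 4), (2, 3), (3, 7)]
Completion times:
  Priority 1, burst=4, C=4
  Priority 2, burst=3, C=7
  Priority 3, burst=7, C=14
Average turnaround = 25/3 = 8.3333

8.3333


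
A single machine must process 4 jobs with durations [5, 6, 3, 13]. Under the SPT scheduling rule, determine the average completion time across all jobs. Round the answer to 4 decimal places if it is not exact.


Sort jobs by processing time (SPT order): [3, 5, 6, 13]
Compute completion times sequentially:
  Job 1: processing = 3, completes at 3
  Job 2: processing = 5, completes at 8
  Job 3: processing = 6, completes at 14
  Job 4: processing = 13, completes at 27
Sum of completion times = 52
Average completion time = 52/4 = 13.0

13.0


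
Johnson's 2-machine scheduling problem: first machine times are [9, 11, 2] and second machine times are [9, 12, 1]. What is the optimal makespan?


Apply Johnson's rule:
  Group 1 (a <= b): [(1, 9, 9), (2, 11, 12)]
  Group 2 (a > b): [(3, 2, 1)]
Optimal job order: [1, 2, 3]
Schedule:
  Job 1: M1 done at 9, M2 done at 18
  Job 2: M1 done at 20, M2 done at 32
  Job 3: M1 done at 22, M2 done at 33
Makespan = 33

33


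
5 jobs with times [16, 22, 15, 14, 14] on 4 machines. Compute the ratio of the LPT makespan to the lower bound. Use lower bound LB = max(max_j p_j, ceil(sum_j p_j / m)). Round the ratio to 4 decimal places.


LPT order: [22, 16, 15, 14, 14]
Machine loads after assignment: [22, 16, 15, 28]
LPT makespan = 28
Lower bound = max(max_job, ceil(total/4)) = max(22, 21) = 22
Ratio = 28 / 22 = 1.2727

1.2727


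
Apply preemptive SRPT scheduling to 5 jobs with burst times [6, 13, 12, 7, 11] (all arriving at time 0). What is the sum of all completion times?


Since all jobs arrive at t=0, SRPT equals SPT ordering.
SPT order: [6, 7, 11, 12, 13]
Completion times:
  Job 1: p=6, C=6
  Job 2: p=7, C=13
  Job 3: p=11, C=24
  Job 4: p=12, C=36
  Job 5: p=13, C=49
Total completion time = 6 + 13 + 24 + 36 + 49 = 128

128


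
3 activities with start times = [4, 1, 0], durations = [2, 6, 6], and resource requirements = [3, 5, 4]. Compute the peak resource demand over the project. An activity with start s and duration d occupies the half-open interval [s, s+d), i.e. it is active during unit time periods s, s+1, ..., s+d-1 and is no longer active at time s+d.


Each activity i is active on [start_i, start_i + duration_i).
Compute total resource usage per time slot:
  t=0: active resources = [4], total = 4
  t=1: active resources = [5, 4], total = 9
  t=2: active resources = [5, 4], total = 9
  t=3: active resources = [5, 4], total = 9
  t=4: active resources = [3, 5, 4], total = 12
  t=5: active resources = [3, 5, 4], total = 12
  t=6: active resources = [5], total = 5
Peak resource demand = 12

12


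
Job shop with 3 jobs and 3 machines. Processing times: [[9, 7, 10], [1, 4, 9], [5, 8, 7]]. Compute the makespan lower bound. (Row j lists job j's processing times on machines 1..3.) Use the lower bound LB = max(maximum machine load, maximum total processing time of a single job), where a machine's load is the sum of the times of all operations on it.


Machine loads:
  Machine 1: 9 + 1 + 5 = 15
  Machine 2: 7 + 4 + 8 = 19
  Machine 3: 10 + 9 + 7 = 26
Max machine load = 26
Job totals:
  Job 1: 26
  Job 2: 14
  Job 3: 20
Max job total = 26
Lower bound = max(26, 26) = 26

26


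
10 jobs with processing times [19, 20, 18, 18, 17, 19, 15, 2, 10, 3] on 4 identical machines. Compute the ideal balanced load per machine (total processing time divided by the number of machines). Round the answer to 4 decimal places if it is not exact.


Total processing time = 19 + 20 + 18 + 18 + 17 + 19 + 15 + 2 + 10 + 3 = 141
Number of machines = 4
Ideal balanced load = 141 / 4 = 35.25

35.25


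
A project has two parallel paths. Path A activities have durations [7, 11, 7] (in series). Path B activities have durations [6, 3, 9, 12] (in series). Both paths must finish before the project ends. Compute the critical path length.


Path A total = 7 + 11 + 7 = 25
Path B total = 6 + 3 + 9 + 12 = 30
Critical path = longest path = max(25, 30) = 30

30


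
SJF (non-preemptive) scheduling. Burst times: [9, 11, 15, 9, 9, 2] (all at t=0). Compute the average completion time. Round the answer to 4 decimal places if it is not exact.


SJF order (ascending): [2, 9, 9, 9, 11, 15]
Completion times:
  Job 1: burst=2, C=2
  Job 2: burst=9, C=11
  Job 3: burst=9, C=20
  Job 4: burst=9, C=29
  Job 5: burst=11, C=40
  Job 6: burst=15, C=55
Average completion = 157/6 = 26.1667

26.1667


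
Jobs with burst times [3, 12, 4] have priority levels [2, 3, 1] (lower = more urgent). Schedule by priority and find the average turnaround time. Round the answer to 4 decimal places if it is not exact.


Sort by priority (ascending = highest first):
Order: [(1, 4), (2, 3), (3, 12)]
Completion times:
  Priority 1, burst=4, C=4
  Priority 2, burst=3, C=7
  Priority 3, burst=12, C=19
Average turnaround = 30/3 = 10.0

10.0


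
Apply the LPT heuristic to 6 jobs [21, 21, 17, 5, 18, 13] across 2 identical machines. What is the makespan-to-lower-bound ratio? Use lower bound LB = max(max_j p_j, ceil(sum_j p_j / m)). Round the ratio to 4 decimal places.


LPT order: [21, 21, 18, 17, 13, 5]
Machine loads after assignment: [44, 51]
LPT makespan = 51
Lower bound = max(max_job, ceil(total/2)) = max(21, 48) = 48
Ratio = 51 / 48 = 1.0625

1.0625


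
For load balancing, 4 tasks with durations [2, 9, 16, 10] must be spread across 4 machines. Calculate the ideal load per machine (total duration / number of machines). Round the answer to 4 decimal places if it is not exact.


Total processing time = 2 + 9 + 16 + 10 = 37
Number of machines = 4
Ideal balanced load = 37 / 4 = 9.25

9.25


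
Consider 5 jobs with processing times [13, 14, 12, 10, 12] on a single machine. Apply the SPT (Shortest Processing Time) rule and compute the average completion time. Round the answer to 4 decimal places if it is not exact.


Sort jobs by processing time (SPT order): [10, 12, 12, 13, 14]
Compute completion times sequentially:
  Job 1: processing = 10, completes at 10
  Job 2: processing = 12, completes at 22
  Job 3: processing = 12, completes at 34
  Job 4: processing = 13, completes at 47
  Job 5: processing = 14, completes at 61
Sum of completion times = 174
Average completion time = 174/5 = 34.8

34.8


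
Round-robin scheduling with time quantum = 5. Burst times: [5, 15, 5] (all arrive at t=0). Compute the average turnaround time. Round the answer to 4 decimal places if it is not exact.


Time quantum = 5
Execution trace:
  J1 runs 5 units, time = 5
  J2 runs 5 units, time = 10
  J3 runs 5 units, time = 15
  J2 runs 5 units, time = 20
  J2 runs 5 units, time = 25
Finish times: [5, 25, 15]
Average turnaround = 45/3 = 15.0

15.0


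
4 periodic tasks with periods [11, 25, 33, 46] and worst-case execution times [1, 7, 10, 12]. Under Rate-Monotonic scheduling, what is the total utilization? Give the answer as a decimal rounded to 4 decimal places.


Compute individual utilizations (exact fractions):
  Task 1: C/T = 1/11 (approx. 0.0909)
  Task 2: C/T = 7/25 (approx. 0.28)
  Task 3: C/T = 10/33 (approx. 0.303)
  Task 4: C/T = 12/46 = 6/23 (approx. 0.2609)
Total utilization U = 1/11 + 7/25 + 10/33 + 6/23 = 17738/18975
Rounded to 4 decimal places: U = 0.9348
RM (Liu & Layland) bound for 4 tasks = 0.756828; compare with U = 17738/18975 (approx. 0.934809)
bound < U <= 1, so the RM sufficient condition is not met (inconclusive; an exact test such as response-time analysis is needed).

0.9348


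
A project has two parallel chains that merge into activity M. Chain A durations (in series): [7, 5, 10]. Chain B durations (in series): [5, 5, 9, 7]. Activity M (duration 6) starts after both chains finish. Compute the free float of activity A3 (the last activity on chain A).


ES(A3) = sum of predecessors on chain A = 12
EF(A3) = ES + duration = 12 + 10 = 22
Successor of A3 is M. ES(M) = max(sum(A), sum(B)) = max(22, 26) = 26
Free float = ES(successor) - EF(current) = 26 - 22 = 4

4


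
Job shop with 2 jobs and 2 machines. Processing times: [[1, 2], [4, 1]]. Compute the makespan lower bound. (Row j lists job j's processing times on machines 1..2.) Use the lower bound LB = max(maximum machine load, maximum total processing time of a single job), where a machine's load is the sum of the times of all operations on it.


Machine loads:
  Machine 1: 1 + 4 = 5
  Machine 2: 2 + 1 = 3
Max machine load = 5
Job totals:
  Job 1: 3
  Job 2: 5
Max job total = 5
Lower bound = max(5, 5) = 5

5


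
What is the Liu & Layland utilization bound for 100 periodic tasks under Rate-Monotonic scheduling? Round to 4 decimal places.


Compute 2^(1/100) = 1.0069555501
Subtract 1: 1.0069555501 - 1 = 0.0069555501
Multiply by n: 100 * 0.0069555501 = 0.6955550100
Round to 4 dp: 0.6956

0.6956


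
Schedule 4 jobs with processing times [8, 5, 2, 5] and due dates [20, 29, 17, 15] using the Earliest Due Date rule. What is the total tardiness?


Sort by due date (EDD order): [(5, 15), (2, 17), (8, 20), (5, 29)]
Compute completion times and tardiness:
  Job 1: p=5, d=15, C=5, tardiness=max(0,5-15)=0
  Job 2: p=2, d=17, C=7, tardiness=max(0,7-17)=0
  Job 3: p=8, d=20, C=15, tardiness=max(0,15-20)=0
  Job 4: p=5, d=29, C=20, tardiness=max(0,20-29)=0
Total tardiness = 0

0


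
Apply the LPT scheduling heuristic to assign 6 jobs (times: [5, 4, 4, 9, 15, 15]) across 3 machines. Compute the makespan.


Sort jobs in decreasing order (LPT): [15, 15, 9, 5, 4, 4]
Assign each job to the least loaded machine:
  Machine 1: jobs [15, 4], load = 19
  Machine 2: jobs [15], load = 15
  Machine 3: jobs [9, 5, 4], load = 18
Makespan = max load = 19

19


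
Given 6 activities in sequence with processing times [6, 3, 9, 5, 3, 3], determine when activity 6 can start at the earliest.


Activity 6 starts after activities 1 through 5 complete.
Predecessor durations: [6, 3, 9, 5, 3]
ES = 6 + 3 + 9 + 5 + 3 = 26

26


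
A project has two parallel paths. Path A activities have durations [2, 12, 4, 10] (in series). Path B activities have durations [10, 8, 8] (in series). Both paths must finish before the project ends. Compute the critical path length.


Path A total = 2 + 12 + 4 + 10 = 28
Path B total = 10 + 8 + 8 = 26
Critical path = longest path = max(28, 26) = 28

28


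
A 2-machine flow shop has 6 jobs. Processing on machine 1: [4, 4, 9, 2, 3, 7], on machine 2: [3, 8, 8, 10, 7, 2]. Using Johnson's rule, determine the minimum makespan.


Apply Johnson's rule:
  Group 1 (a <= b): [(4, 2, 10), (5, 3, 7), (2, 4, 8)]
  Group 2 (a > b): [(3, 9, 8), (1, 4, 3), (6, 7, 2)]
Optimal job order: [4, 5, 2, 3, 1, 6]
Schedule:
  Job 4: M1 done at 2, M2 done at 12
  Job 5: M1 done at 5, M2 done at 19
  Job 2: M1 done at 9, M2 done at 27
  Job 3: M1 done at 18, M2 done at 35
  Job 1: M1 done at 22, M2 done at 38
  Job 6: M1 done at 29, M2 done at 40
Makespan = 40

40


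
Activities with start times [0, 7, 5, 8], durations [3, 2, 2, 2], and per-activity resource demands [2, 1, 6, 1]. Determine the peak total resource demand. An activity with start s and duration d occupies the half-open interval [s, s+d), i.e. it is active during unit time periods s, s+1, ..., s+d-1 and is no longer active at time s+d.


Each activity i is active on [start_i, start_i + duration_i).
Compute total resource usage per time slot:
  t=0: active resources = [2], total = 2
  t=1: active resources = [2], total = 2
  t=2: active resources = [2], total = 2
  t=3: active resources = [], total = 0
  t=4: active resources = [], total = 0
  t=5: active resources = [6], total = 6
  t=6: active resources = [6], total = 6
  t=7: active resources = [1], total = 1
  t=8: active resources = [1, 1], total = 2
  t=9: active resources = [1], total = 1
Peak resource demand = 6

6


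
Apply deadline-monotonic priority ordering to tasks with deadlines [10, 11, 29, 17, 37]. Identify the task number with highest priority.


Sort tasks by relative deadline (ascending):
  Task 1: deadline = 10
  Task 2: deadline = 11
  Task 4: deadline = 17
  Task 3: deadline = 29
  Task 5: deadline = 37
Priority order (highest first): [1, 2, 4, 3, 5]
Highest priority task = 1

1


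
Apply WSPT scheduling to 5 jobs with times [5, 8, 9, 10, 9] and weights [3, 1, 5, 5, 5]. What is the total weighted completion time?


Compute p/w ratios and sort ascending (WSPT): [(5, 3), (9, 5), (9, 5), (10, 5), (8, 1)]
Compute weighted completion times:
  Job (p=5,w=3): C=5, w*C=3*5=15
  Job (p=9,w=5): C=14, w*C=5*14=70
  Job (p=9,w=5): C=23, w*C=5*23=115
  Job (p=10,w=5): C=33, w*C=5*33=165
  Job (p=8,w=1): C=41, w*C=1*41=41
Total weighted completion time = 406

406


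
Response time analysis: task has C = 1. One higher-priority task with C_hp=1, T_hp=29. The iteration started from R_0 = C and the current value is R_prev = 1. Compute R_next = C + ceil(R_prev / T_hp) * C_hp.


R_next = C + ceil(R_prev / T_hp) * C_hp
ceil(1 / 29) = ceil(0.0345) = 1
Interference = 1 * 1 = 1
R_next = 1 + 1 = 2

2


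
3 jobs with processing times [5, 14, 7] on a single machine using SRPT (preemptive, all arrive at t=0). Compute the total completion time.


Since all jobs arrive at t=0, SRPT equals SPT ordering.
SPT order: [5, 7, 14]
Completion times:
  Job 1: p=5, C=5
  Job 2: p=7, C=12
  Job 3: p=14, C=26
Total completion time = 5 + 12 + 26 = 43

43


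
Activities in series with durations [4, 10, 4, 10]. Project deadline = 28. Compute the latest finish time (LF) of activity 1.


LF(activity 1) = deadline - sum of successor durations
Successors: activities 2 through 4 with durations [10, 4, 10]
Sum of successor durations = 24
LF = 28 - 24 = 4

4


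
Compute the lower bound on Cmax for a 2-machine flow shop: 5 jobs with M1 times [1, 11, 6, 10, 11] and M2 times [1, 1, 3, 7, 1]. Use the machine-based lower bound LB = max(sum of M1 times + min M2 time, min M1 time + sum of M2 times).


LB1 = sum(M1 times) + min(M2 times) = 39 + 1 = 40
LB2 = min(M1 times) + sum(M2 times) = 1 + 13 = 14
Lower bound = max(LB1, LB2) = max(40, 14) = 40

40


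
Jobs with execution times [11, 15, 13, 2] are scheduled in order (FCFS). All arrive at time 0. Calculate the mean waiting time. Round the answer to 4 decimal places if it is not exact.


FCFS order (as given): [11, 15, 13, 2]
Waiting times:
  Job 1: wait = 0
  Job 2: wait = 11
  Job 3: wait = 26
  Job 4: wait = 39
Sum of waiting times = 76
Average waiting time = 76/4 = 19.0

19.0


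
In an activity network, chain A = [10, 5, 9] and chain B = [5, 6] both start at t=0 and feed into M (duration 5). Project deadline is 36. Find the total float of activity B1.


Forward pass: ES(B1) = sum of predecessors on chain B = 0
EF = ES + duration = 0 + 5 = 5
Backward pass: LF(M) = deadline = 36; LS(M) = 36 - 5 = 31
LF(B1) = LS(M) - sum(successors on chain B) = 31 - 6 = 25
LS = LF - duration = 25 - 5 = 20
Total float = LS - ES = 20 - 0 = 20

20


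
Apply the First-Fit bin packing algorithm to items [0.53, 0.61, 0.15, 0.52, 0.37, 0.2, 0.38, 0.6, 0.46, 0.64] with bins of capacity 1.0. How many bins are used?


Place items sequentially using First-Fit:
  Item 0.53 -> new Bin 1
  Item 0.61 -> new Bin 2
  Item 0.15 -> Bin 1 (now 0.68)
  Item 0.52 -> new Bin 3
  Item 0.37 -> Bin 2 (now 0.98)
  Item 0.2 -> Bin 1 (now 0.88)
  Item 0.38 -> Bin 3 (now 0.9)
  Item 0.6 -> new Bin 4
  Item 0.46 -> new Bin 5
  Item 0.64 -> new Bin 6
Total bins used = 6

6


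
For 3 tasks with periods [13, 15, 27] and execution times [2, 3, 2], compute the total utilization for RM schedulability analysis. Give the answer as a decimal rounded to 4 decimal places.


Compute individual utilizations (exact fractions):
  Task 1: C/T = 2/13 (approx. 0.1538)
  Task 2: C/T = 3/15 = 1/5 (approx. 0.2)
  Task 3: C/T = 2/27 (approx. 0.0741)
Total utilization U = 2/13 + 1/5 + 2/27 = 751/1755
Rounded to 4 decimal places: U = 0.4279
RM (Liu & Layland) bound for 3 tasks = 0.779763; compare with U = 751/1755 (approx. 0.427920)
U <= bound, so schedulable by RM sufficient condition.

0.4279


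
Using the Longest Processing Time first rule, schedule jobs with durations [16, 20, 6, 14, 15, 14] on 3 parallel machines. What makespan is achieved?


Sort jobs in decreasing order (LPT): [20, 16, 15, 14, 14, 6]
Assign each job to the least loaded machine:
  Machine 1: jobs [20, 6], load = 26
  Machine 2: jobs [16, 14], load = 30
  Machine 3: jobs [15, 14], load = 29
Makespan = max load = 30

30


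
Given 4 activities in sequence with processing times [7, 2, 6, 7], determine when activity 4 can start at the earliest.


Activity 4 starts after activities 1 through 3 complete.
Predecessor durations: [7, 2, 6]
ES = 7 + 2 + 6 = 15

15


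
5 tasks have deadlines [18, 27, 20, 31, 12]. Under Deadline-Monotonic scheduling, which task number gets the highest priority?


Sort tasks by relative deadline (ascending):
  Task 5: deadline = 12
  Task 1: deadline = 18
  Task 3: deadline = 20
  Task 2: deadline = 27
  Task 4: deadline = 31
Priority order (highest first): [5, 1, 3, 2, 4]
Highest priority task = 5

5


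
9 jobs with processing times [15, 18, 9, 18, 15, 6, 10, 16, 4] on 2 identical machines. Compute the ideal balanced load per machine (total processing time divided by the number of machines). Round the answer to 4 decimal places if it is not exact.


Total processing time = 15 + 18 + 9 + 18 + 15 + 6 + 10 + 16 + 4 = 111
Number of machines = 2
Ideal balanced load = 111 / 2 = 55.5

55.5


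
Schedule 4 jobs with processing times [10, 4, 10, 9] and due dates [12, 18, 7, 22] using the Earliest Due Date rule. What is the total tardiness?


Sort by due date (EDD order): [(10, 7), (10, 12), (4, 18), (9, 22)]
Compute completion times and tardiness:
  Job 1: p=10, d=7, C=10, tardiness=max(0,10-7)=3
  Job 2: p=10, d=12, C=20, tardiness=max(0,20-12)=8
  Job 3: p=4, d=18, C=24, tardiness=max(0,24-18)=6
  Job 4: p=9, d=22, C=33, tardiness=max(0,33-22)=11
Total tardiness = 28

28


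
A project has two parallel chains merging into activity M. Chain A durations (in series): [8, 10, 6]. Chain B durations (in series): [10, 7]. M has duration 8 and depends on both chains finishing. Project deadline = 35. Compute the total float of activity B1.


Forward pass: ES(B1) = sum of predecessors on chain B = 0
EF = ES + duration = 0 + 10 = 10
Backward pass: LF(M) = deadline = 35; LS(M) = 35 - 8 = 27
LF(B1) = LS(M) - sum(successors on chain B) = 27 - 7 = 20
LS = LF - duration = 20 - 10 = 10
Total float = LS - ES = 10 - 0 = 10

10


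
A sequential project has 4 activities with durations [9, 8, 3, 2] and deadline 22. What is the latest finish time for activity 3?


LF(activity 3) = deadline - sum of successor durations
Successors: activities 4 through 4 with durations [2]
Sum of successor durations = 2
LF = 22 - 2 = 20

20


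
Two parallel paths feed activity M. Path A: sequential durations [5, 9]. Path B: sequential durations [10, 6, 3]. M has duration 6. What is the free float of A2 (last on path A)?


ES(A2) = sum of predecessors on chain A = 5
EF(A2) = ES + duration = 5 + 9 = 14
Successor of A2 is M. ES(M) = max(sum(A), sum(B)) = max(14, 19) = 19
Free float = ES(successor) - EF(current) = 19 - 14 = 5

5


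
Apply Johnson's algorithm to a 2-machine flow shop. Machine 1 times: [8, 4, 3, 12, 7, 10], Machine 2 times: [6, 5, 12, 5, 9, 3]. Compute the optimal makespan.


Apply Johnson's rule:
  Group 1 (a <= b): [(3, 3, 12), (2, 4, 5), (5, 7, 9)]
  Group 2 (a > b): [(1, 8, 6), (4, 12, 5), (6, 10, 3)]
Optimal job order: [3, 2, 5, 1, 4, 6]
Schedule:
  Job 3: M1 done at 3, M2 done at 15
  Job 2: M1 done at 7, M2 done at 20
  Job 5: M1 done at 14, M2 done at 29
  Job 1: M1 done at 22, M2 done at 35
  Job 4: M1 done at 34, M2 done at 40
  Job 6: M1 done at 44, M2 done at 47
Makespan = 47

47


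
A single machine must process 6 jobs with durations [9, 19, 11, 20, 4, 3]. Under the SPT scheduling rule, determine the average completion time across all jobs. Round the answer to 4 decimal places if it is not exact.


Sort jobs by processing time (SPT order): [3, 4, 9, 11, 19, 20]
Compute completion times sequentially:
  Job 1: processing = 3, completes at 3
  Job 2: processing = 4, completes at 7
  Job 3: processing = 9, completes at 16
  Job 4: processing = 11, completes at 27
  Job 5: processing = 19, completes at 46
  Job 6: processing = 20, completes at 66
Sum of completion times = 165
Average completion time = 165/6 = 27.5

27.5


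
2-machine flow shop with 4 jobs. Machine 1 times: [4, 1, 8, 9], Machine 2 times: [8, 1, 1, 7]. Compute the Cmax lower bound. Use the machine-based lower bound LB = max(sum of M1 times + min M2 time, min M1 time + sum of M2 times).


LB1 = sum(M1 times) + min(M2 times) = 22 + 1 = 23
LB2 = min(M1 times) + sum(M2 times) = 1 + 17 = 18
Lower bound = max(LB1, LB2) = max(23, 18) = 23

23


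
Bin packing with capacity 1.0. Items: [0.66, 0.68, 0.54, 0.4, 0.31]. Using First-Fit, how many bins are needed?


Place items sequentially using First-Fit:
  Item 0.66 -> new Bin 1
  Item 0.68 -> new Bin 2
  Item 0.54 -> new Bin 3
  Item 0.4 -> Bin 3 (now 0.94)
  Item 0.31 -> Bin 1 (now 0.97)
Total bins used = 3

3


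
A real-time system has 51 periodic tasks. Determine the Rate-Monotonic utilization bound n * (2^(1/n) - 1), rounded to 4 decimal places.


Compute 2^(1/51) = 1.0136839003
Subtract 1: 1.0136839003 - 1 = 0.0136839003
Multiply by n: 51 * 0.0136839003 = 0.6978789153
Round to 4 dp: 0.6979

0.6979


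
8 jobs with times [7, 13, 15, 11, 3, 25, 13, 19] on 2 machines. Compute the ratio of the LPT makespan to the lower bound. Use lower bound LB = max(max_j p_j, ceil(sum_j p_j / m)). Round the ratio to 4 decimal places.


LPT order: [25, 19, 15, 13, 13, 11, 7, 3]
Machine loads after assignment: [52, 54]
LPT makespan = 54
Lower bound = max(max_job, ceil(total/2)) = max(25, 53) = 53
Ratio = 54 / 53 = 1.0189

1.0189


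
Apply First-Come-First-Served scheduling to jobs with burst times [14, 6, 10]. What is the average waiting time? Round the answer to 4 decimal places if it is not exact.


FCFS order (as given): [14, 6, 10]
Waiting times:
  Job 1: wait = 0
  Job 2: wait = 14
  Job 3: wait = 20
Sum of waiting times = 34
Average waiting time = 34/3 = 11.3333

11.3333


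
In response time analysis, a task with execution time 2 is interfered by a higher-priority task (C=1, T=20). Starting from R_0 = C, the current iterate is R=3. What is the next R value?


R_next = C + ceil(R_prev / T_hp) * C_hp
ceil(3 / 20) = ceil(0.15) = 1
Interference = 1 * 1 = 1
R_next = 2 + 1 = 3
R_next = R_prev, so the iteration has converged (response time = 3).

3


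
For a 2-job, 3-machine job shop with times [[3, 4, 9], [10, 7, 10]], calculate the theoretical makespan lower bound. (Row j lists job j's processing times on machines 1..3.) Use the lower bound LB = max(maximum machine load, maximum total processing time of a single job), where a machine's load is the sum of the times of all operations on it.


Machine loads:
  Machine 1: 3 + 10 = 13
  Machine 2: 4 + 7 = 11
  Machine 3: 9 + 10 = 19
Max machine load = 19
Job totals:
  Job 1: 16
  Job 2: 27
Max job total = 27
Lower bound = max(19, 27) = 27

27


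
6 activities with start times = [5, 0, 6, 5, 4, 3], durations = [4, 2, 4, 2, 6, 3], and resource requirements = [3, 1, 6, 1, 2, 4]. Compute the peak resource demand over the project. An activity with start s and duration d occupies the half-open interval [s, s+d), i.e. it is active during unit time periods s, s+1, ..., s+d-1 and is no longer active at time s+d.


Each activity i is active on [start_i, start_i + duration_i).
Compute total resource usage per time slot:
  t=0: active resources = [1], total = 1
  t=1: active resources = [1], total = 1
  t=2: active resources = [], total = 0
  t=3: active resources = [4], total = 4
  t=4: active resources = [2, 4], total = 6
  t=5: active resources = [3, 1, 2, 4], total = 10
  t=6: active resources = [3, 6, 1, 2], total = 12
  t=7: active resources = [3, 6, 2], total = 11
  t=8: active resources = [3, 6, 2], total = 11
  t=9: active resources = [6, 2], total = 8
Peak resource demand = 12

12


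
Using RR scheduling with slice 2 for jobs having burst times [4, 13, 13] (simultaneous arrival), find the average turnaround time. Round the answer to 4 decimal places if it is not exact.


Time quantum = 2
Execution trace:
  J1 runs 2 units, time = 2
  J2 runs 2 units, time = 4
  J3 runs 2 units, time = 6
  J1 runs 2 units, time = 8
  J2 runs 2 units, time = 10
  J3 runs 2 units, time = 12
  J2 runs 2 units, time = 14
  J3 runs 2 units, time = 16
  J2 runs 2 units, time = 18
  J3 runs 2 units, time = 20
  J2 runs 2 units, time = 22
  J3 runs 2 units, time = 24
  J2 runs 2 units, time = 26
  J3 runs 2 units, time = 28
  J2 runs 1 units, time = 29
  J3 runs 1 units, time = 30
Finish times: [8, 29, 30]
Average turnaround = 67/3 = 22.3333

22.3333


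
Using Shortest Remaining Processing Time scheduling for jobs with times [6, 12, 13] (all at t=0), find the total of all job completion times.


Since all jobs arrive at t=0, SRPT equals SPT ordering.
SPT order: [6, 12, 13]
Completion times:
  Job 1: p=6, C=6
  Job 2: p=12, C=18
  Job 3: p=13, C=31
Total completion time = 6 + 18 + 31 = 55

55


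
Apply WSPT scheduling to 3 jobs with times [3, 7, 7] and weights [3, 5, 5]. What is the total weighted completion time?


Compute p/w ratios and sort ascending (WSPT): [(3, 3), (7, 5), (7, 5)]
Compute weighted completion times:
  Job (p=3,w=3): C=3, w*C=3*3=9
  Job (p=7,w=5): C=10, w*C=5*10=50
  Job (p=7,w=5): C=17, w*C=5*17=85
Total weighted completion time = 144

144


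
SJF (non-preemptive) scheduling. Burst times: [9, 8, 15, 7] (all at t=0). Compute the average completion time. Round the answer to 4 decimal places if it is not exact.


SJF order (ascending): [7, 8, 9, 15]
Completion times:
  Job 1: burst=7, C=7
  Job 2: burst=8, C=15
  Job 3: burst=9, C=24
  Job 4: burst=15, C=39
Average completion = 85/4 = 21.25

21.25


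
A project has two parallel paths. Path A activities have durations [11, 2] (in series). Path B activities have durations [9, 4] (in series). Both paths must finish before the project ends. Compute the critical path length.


Path A total = 11 + 2 = 13
Path B total = 9 + 4 = 13
Critical path = longest path = max(13, 13) = 13

13


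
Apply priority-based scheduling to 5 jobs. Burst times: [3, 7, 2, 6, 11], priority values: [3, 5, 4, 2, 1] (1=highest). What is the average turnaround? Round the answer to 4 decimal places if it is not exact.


Sort by priority (ascending = highest first):
Order: [(1, 11), (2, 6), (3, 3), (4, 2), (5, 7)]
Completion times:
  Priority 1, burst=11, C=11
  Priority 2, burst=6, C=17
  Priority 3, burst=3, C=20
  Priority 4, burst=2, C=22
  Priority 5, burst=7, C=29
Average turnaround = 99/5 = 19.8

19.8


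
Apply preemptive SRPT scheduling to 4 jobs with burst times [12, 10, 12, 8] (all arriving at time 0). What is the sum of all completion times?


Since all jobs arrive at t=0, SRPT equals SPT ordering.
SPT order: [8, 10, 12, 12]
Completion times:
  Job 1: p=8, C=8
  Job 2: p=10, C=18
  Job 3: p=12, C=30
  Job 4: p=12, C=42
Total completion time = 8 + 18 + 30 + 42 = 98

98


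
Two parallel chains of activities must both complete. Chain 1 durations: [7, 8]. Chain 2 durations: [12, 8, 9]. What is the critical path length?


Path A total = 7 + 8 = 15
Path B total = 12 + 8 + 9 = 29
Critical path = longest path = max(15, 29) = 29

29


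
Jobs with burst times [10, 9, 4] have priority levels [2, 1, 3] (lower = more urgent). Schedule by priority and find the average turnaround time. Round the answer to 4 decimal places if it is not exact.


Sort by priority (ascending = highest first):
Order: [(1, 9), (2, 10), (3, 4)]
Completion times:
  Priority 1, burst=9, C=9
  Priority 2, burst=10, C=19
  Priority 3, burst=4, C=23
Average turnaround = 51/3 = 17.0

17.0


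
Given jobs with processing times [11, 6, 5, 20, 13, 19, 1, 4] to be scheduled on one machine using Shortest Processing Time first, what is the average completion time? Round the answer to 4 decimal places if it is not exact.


Sort jobs by processing time (SPT order): [1, 4, 5, 6, 11, 13, 19, 20]
Compute completion times sequentially:
  Job 1: processing = 1, completes at 1
  Job 2: processing = 4, completes at 5
  Job 3: processing = 5, completes at 10
  Job 4: processing = 6, completes at 16
  Job 5: processing = 11, completes at 27
  Job 6: processing = 13, completes at 40
  Job 7: processing = 19, completes at 59
  Job 8: processing = 20, completes at 79
Sum of completion times = 237
Average completion time = 237/8 = 29.625

29.625


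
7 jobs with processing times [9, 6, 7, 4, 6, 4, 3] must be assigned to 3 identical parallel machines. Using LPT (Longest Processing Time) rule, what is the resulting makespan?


Sort jobs in decreasing order (LPT): [9, 7, 6, 6, 4, 4, 3]
Assign each job to the least loaded machine:
  Machine 1: jobs [9, 4], load = 13
  Machine 2: jobs [7, 4, 3], load = 14
  Machine 3: jobs [6, 6], load = 12
Makespan = max load = 14

14


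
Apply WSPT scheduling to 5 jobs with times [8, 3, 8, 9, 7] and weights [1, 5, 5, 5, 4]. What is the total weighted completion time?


Compute p/w ratios and sort ascending (WSPT): [(3, 5), (8, 5), (7, 4), (9, 5), (8, 1)]
Compute weighted completion times:
  Job (p=3,w=5): C=3, w*C=5*3=15
  Job (p=8,w=5): C=11, w*C=5*11=55
  Job (p=7,w=4): C=18, w*C=4*18=72
  Job (p=9,w=5): C=27, w*C=5*27=135
  Job (p=8,w=1): C=35, w*C=1*35=35
Total weighted completion time = 312

312


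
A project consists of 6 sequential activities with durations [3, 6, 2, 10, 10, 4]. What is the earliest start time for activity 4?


Activity 4 starts after activities 1 through 3 complete.
Predecessor durations: [3, 6, 2]
ES = 3 + 6 + 2 = 11

11


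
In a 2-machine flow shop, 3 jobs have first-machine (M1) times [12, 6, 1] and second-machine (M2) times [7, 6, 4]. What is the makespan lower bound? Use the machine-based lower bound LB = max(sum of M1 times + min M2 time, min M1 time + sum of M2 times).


LB1 = sum(M1 times) + min(M2 times) = 19 + 4 = 23
LB2 = min(M1 times) + sum(M2 times) = 1 + 17 = 18
Lower bound = max(LB1, LB2) = max(23, 18) = 23

23


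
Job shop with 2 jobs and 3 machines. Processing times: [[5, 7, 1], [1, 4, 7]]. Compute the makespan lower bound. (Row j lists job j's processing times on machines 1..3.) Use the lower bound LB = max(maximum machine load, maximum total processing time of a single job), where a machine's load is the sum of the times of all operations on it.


Machine loads:
  Machine 1: 5 + 1 = 6
  Machine 2: 7 + 4 = 11
  Machine 3: 1 + 7 = 8
Max machine load = 11
Job totals:
  Job 1: 13
  Job 2: 12
Max job total = 13
Lower bound = max(11, 13) = 13

13


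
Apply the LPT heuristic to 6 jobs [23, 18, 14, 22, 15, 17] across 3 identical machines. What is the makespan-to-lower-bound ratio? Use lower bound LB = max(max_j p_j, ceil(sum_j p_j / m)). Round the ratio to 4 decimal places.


LPT order: [23, 22, 18, 17, 15, 14]
Machine loads after assignment: [37, 37, 35]
LPT makespan = 37
Lower bound = max(max_job, ceil(total/3)) = max(23, 37) = 37
Ratio = 37 / 37 = 1.0

1.0


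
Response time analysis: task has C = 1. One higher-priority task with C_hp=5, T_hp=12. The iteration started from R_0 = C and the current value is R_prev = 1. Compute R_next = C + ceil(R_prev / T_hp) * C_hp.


R_next = C + ceil(R_prev / T_hp) * C_hp
ceil(1 / 12) = ceil(0.0833) = 1
Interference = 1 * 5 = 5
R_next = 1 + 5 = 6

6


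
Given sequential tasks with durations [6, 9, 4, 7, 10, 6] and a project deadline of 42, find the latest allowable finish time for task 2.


LF(activity 2) = deadline - sum of successor durations
Successors: activities 3 through 6 with durations [4, 7, 10, 6]
Sum of successor durations = 27
LF = 42 - 27 = 15

15


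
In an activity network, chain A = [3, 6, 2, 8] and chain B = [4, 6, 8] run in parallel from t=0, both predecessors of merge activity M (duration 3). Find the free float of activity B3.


ES(B3) = sum of predecessors on chain B = 10
EF(B3) = ES + duration = 10 + 8 = 18
Successor of B3 is M. ES(M) = max(sum(A), sum(B)) = max(19, 18) = 19
Free float = ES(successor) - EF(current) = 19 - 18 = 1

1


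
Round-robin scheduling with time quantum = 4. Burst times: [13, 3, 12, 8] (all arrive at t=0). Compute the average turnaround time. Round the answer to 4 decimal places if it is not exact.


Time quantum = 4
Execution trace:
  J1 runs 4 units, time = 4
  J2 runs 3 units, time = 7
  J3 runs 4 units, time = 11
  J4 runs 4 units, time = 15
  J1 runs 4 units, time = 19
  J3 runs 4 units, time = 23
  J4 runs 4 units, time = 27
  J1 runs 4 units, time = 31
  J3 runs 4 units, time = 35
  J1 runs 1 units, time = 36
Finish times: [36, 7, 35, 27]
Average turnaround = 105/4 = 26.25

26.25


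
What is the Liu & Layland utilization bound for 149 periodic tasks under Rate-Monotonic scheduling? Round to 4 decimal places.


Compute 2^(1/149) = 1.0046628318
Subtract 1: 1.0046628318 - 1 = 0.0046628318
Multiply by n: 149 * 0.0046628318 = 0.6947619382
Round to 4 dp: 0.6948

0.6948


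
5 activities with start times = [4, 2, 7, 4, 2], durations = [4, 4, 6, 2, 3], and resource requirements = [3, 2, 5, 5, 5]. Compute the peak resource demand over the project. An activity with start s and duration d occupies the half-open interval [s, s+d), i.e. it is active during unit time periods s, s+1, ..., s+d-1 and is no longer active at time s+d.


Each activity i is active on [start_i, start_i + duration_i).
Compute total resource usage per time slot:
  t=0: active resources = [], total = 0
  t=1: active resources = [], total = 0
  t=2: active resources = [2, 5], total = 7
  t=3: active resources = [2, 5], total = 7
  t=4: active resources = [3, 2, 5, 5], total = 15
  t=5: active resources = [3, 2, 5], total = 10
  t=6: active resources = [3], total = 3
  t=7: active resources = [3, 5], total = 8
  t=8: active resources = [5], total = 5
  t=9: active resources = [5], total = 5
  t=10: active resources = [5], total = 5
  t=11: active resources = [5], total = 5
  t=12: active resources = [5], total = 5
Peak resource demand = 15

15


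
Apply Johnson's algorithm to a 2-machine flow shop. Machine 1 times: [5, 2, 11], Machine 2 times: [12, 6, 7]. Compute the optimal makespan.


Apply Johnson's rule:
  Group 1 (a <= b): [(2, 2, 6), (1, 5, 12)]
  Group 2 (a > b): [(3, 11, 7)]
Optimal job order: [2, 1, 3]
Schedule:
  Job 2: M1 done at 2, M2 done at 8
  Job 1: M1 done at 7, M2 done at 20
  Job 3: M1 done at 18, M2 done at 27
Makespan = 27

27


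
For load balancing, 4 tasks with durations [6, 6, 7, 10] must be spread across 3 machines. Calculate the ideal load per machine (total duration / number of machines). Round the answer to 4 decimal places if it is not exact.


Total processing time = 6 + 6 + 7 + 10 = 29
Number of machines = 3
Ideal balanced load = 29 / 3 = 9.6667

9.6667


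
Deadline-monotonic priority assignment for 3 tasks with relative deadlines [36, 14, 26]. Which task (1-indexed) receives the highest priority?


Sort tasks by relative deadline (ascending):
  Task 2: deadline = 14
  Task 3: deadline = 26
  Task 1: deadline = 36
Priority order (highest first): [2, 3, 1]
Highest priority task = 2

2


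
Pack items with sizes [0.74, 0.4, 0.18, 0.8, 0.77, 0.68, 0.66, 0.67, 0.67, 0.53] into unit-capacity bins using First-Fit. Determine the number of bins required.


Place items sequentially using First-Fit:
  Item 0.74 -> new Bin 1
  Item 0.4 -> new Bin 2
  Item 0.18 -> Bin 1 (now 0.92)
  Item 0.8 -> new Bin 3
  Item 0.77 -> new Bin 4
  Item 0.68 -> new Bin 5
  Item 0.66 -> new Bin 6
  Item 0.67 -> new Bin 7
  Item 0.67 -> new Bin 8
  Item 0.53 -> Bin 2 (now 0.93)
Total bins used = 8

8


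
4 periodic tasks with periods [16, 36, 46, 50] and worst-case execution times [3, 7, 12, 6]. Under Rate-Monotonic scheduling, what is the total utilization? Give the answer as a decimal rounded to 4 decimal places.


Compute individual utilizations (exact fractions):
  Task 1: C/T = 3/16 (approx. 0.1875)
  Task 2: C/T = 7/36 (approx. 0.1944)
  Task 3: C/T = 12/46 = 6/23 (approx. 0.2609)
  Task 4: C/T = 6/50 = 3/25 (approx. 0.12)
Total utilization U = 3/16 + 7/36 + 6/23 + 3/25 = 63161/82800
Rounded to 4 decimal places: U = 0.7628
RM (Liu & Layland) bound for 4 tasks = 0.756828; compare with U = 63161/82800 (approx. 0.762814)
bound < U <= 1, so the RM sufficient condition is not met (inconclusive; an exact test such as response-time analysis is needed).

0.7628


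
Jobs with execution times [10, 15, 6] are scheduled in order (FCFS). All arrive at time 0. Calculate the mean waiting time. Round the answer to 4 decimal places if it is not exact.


FCFS order (as given): [10, 15, 6]
Waiting times:
  Job 1: wait = 0
  Job 2: wait = 10
  Job 3: wait = 25
Sum of waiting times = 35
Average waiting time = 35/3 = 11.6667

11.6667


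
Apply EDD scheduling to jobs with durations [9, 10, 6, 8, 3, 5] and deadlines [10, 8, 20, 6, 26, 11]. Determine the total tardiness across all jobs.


Sort by due date (EDD order): [(8, 6), (10, 8), (9, 10), (5, 11), (6, 20), (3, 26)]
Compute completion times and tardiness:
  Job 1: p=8, d=6, C=8, tardiness=max(0,8-6)=2
  Job 2: p=10, d=8, C=18, tardiness=max(0,18-8)=10
  Job 3: p=9, d=10, C=27, tardiness=max(0,27-10)=17
  Job 4: p=5, d=11, C=32, tardiness=max(0,32-11)=21
  Job 5: p=6, d=20, C=38, tardiness=max(0,38-20)=18
  Job 6: p=3, d=26, C=41, tardiness=max(0,41-26)=15
Total tardiness = 83

83


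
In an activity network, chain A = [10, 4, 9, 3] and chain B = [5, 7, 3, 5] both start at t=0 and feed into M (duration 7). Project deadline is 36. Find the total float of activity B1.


Forward pass: ES(B1) = sum of predecessors on chain B = 0
EF = ES + duration = 0 + 5 = 5
Backward pass: LF(M) = deadline = 36; LS(M) = 36 - 7 = 29
LF(B1) = LS(M) - sum(successors on chain B) = 29 - 15 = 14
LS = LF - duration = 14 - 5 = 9
Total float = LS - ES = 9 - 0 = 9

9


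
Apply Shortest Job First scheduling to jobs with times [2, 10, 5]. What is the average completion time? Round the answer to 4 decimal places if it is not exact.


SJF order (ascending): [2, 5, 10]
Completion times:
  Job 1: burst=2, C=2
  Job 2: burst=5, C=7
  Job 3: burst=10, C=17
Average completion = 26/3 = 8.6667

8.6667


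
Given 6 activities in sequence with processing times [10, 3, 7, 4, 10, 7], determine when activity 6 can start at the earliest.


Activity 6 starts after activities 1 through 5 complete.
Predecessor durations: [10, 3, 7, 4, 10]
ES = 10 + 3 + 7 + 4 + 10 = 34

34


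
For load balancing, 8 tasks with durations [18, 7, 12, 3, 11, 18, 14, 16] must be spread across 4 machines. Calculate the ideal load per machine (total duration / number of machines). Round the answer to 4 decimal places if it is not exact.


Total processing time = 18 + 7 + 12 + 3 + 11 + 18 + 14 + 16 = 99
Number of machines = 4
Ideal balanced load = 99 / 4 = 24.75

24.75
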